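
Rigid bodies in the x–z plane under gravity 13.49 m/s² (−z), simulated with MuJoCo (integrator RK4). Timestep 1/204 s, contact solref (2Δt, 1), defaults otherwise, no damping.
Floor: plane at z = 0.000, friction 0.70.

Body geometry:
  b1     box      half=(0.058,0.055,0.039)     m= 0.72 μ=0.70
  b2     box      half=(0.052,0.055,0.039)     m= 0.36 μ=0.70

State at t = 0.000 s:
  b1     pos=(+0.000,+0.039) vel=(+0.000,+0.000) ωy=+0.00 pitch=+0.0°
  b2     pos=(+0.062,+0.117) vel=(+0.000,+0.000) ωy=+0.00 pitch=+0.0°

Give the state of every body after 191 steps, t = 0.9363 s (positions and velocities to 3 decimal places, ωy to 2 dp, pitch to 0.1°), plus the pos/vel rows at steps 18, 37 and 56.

State at t = 0.9363 s:
  b1     pos=(+0.000,+0.039) vel=(+0.000,+0.000) ωy=+0.00 pitch=+0.0°
  b2     pos=(+0.109,+0.052) vel=(+0.000,+0.000) ωy=+0.00 pitch=+90.0°

Key-timestep trajectory:
   step    t(s)  b1.x    b1.z    b1.vx   b1.vz   b2.x    b2.z    b2.vx   b2.vz 
     18  0.0882   +0.000  +0.039  +0.000  +0.000   +0.065  +0.116  +0.078  -0.014
     37  0.1814   +0.000  +0.039  +0.000  +0.000   +0.080  +0.111  +0.252  -0.156
     56  0.2745   +0.000  +0.039  +0.000  +0.000   +0.107  +0.059  +0.312  -1.123


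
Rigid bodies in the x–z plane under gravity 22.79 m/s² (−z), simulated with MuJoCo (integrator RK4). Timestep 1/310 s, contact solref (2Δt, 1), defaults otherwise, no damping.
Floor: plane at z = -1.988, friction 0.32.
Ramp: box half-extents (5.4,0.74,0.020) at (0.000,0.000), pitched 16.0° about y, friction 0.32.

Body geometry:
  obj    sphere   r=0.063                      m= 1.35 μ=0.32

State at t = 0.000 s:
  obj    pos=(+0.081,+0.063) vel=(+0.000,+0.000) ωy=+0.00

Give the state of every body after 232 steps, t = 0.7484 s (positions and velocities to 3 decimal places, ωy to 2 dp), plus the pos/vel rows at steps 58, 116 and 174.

State at t = 0.7484 s:
  obj    pos=(+1.289,-0.283) vel=(+3.228,-0.926) ωy=+53.29

Key-timestep trajectory:
   step    t(s)  obj.x    obj.z    obj.vx   obj.vz 
     58  0.1871   +0.157  +0.041  +0.807  -0.231
    116  0.3742   +0.383  -0.023  +1.614  -0.463
    174  0.5613   +0.761  -0.132  +2.421  -0.694


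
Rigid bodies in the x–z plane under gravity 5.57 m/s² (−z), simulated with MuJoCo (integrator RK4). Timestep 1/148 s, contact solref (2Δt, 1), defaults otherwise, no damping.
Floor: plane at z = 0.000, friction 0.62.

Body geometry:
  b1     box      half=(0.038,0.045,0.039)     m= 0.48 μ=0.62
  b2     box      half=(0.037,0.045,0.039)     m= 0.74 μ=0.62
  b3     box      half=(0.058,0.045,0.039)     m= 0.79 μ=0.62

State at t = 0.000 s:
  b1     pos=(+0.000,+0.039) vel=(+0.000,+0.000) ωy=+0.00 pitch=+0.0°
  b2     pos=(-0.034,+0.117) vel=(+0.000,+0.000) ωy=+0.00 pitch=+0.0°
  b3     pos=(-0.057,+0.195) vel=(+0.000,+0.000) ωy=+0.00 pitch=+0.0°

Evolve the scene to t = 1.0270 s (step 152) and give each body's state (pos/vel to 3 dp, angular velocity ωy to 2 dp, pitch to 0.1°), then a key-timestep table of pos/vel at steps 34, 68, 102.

State at t = 1.0270 s:
  b1     pos=(+0.000,+0.039) vel=(+0.000,+0.000) ωy=+0.00 pitch=+0.0°
  b2     pos=(-0.084,+0.037) vel=(+0.000,+0.000) ωy=+0.00 pitch=-90.0°
  b3     pos=(-0.291,+0.039) vel=(+0.000,+0.000) ωy=+0.00 pitch=+180.0°

Key-timestep trajectory:
   step    t(s)  b1.x    b1.z    b1.vx   b1.vz   b2.x    b2.z    b2.vx   b2.vz   b3.x    b3.z    b3.vx   b3.vz 
     34  0.2297   +0.000  +0.039  +0.001  +0.000   -0.040  +0.117  -0.067  -0.004   -0.076  +0.190  -0.189  -0.065
     68  0.4595   +0.000  +0.039  +0.000  +0.000   -0.072  +0.097  -0.205  -0.353   -0.155  +0.115  -0.431  -0.809
    102  0.6892   +0.000  +0.039  +0.000  +0.000   -0.084  +0.037  +0.004  +0.005   -0.245  +0.068  -0.352  -0.072


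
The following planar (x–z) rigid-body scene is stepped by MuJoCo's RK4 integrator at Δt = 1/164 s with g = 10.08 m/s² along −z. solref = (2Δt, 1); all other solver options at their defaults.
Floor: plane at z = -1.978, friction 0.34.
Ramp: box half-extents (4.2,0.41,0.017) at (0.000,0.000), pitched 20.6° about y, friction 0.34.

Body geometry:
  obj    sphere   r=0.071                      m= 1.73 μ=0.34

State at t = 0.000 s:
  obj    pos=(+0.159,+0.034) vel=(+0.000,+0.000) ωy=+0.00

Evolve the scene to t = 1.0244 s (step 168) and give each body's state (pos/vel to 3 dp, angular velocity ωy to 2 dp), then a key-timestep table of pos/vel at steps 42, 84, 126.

State at t = 1.0244 s:
  obj    pos=(+1.403,-0.433) vel=(+2.429,-0.913) ωy=+36.54

Key-timestep trajectory:
   step    t(s)  obj.x    obj.z    obj.vx   obj.vz 
     42  0.2561   +0.237  +0.005  +0.607  -0.228
     84  0.5122   +0.470  -0.083  +1.215  -0.457
    126  0.7683   +0.859  -0.229  +1.822  -0.685


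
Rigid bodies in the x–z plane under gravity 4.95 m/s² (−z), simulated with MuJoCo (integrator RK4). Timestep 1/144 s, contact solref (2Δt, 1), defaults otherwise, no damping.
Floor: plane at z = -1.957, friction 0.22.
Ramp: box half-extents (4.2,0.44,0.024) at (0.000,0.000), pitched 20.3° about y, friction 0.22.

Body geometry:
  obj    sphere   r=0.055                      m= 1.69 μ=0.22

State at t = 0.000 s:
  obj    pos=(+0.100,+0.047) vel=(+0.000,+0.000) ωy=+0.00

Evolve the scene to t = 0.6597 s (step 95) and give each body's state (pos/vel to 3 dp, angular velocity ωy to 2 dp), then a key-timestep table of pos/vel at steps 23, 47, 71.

State at t = 0.6597 s:
  obj    pos=(+0.350,-0.045) vel=(+0.759,-0.281) ωy=+14.71

Key-timestep trajectory:
   step    t(s)  obj.x    obj.z    obj.vx   obj.vz 
     23  0.1597   +0.115  +0.042  +0.184  -0.068
     47  0.3264   +0.161  +0.025  +0.376  -0.139
     71  0.4931   +0.240  -0.005  +0.567  -0.210


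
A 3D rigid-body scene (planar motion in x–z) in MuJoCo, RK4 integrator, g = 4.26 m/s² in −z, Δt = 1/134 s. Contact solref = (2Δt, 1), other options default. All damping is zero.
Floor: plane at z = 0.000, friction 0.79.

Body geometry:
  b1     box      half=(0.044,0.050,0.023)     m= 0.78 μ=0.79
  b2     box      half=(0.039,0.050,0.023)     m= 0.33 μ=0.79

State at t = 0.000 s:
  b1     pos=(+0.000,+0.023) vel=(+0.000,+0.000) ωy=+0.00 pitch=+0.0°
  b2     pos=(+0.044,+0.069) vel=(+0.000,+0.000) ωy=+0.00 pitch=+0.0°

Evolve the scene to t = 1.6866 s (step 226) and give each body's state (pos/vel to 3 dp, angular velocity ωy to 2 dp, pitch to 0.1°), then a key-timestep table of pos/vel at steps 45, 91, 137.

State at t = 1.6866 s:
  b1     pos=(+0.000,+0.023) vel=(+0.000,+0.000) ωy=+0.00 pitch=+0.0°
  b2     pos=(+0.140,+0.023) vel=(+0.000,+0.000) ωy=+0.00 pitch=+180.0°

Key-timestep trajectory:
   step    t(s)  b1.x    b1.z    b1.vx   b1.vz   b2.x    b2.z    b2.vx   b2.vz 
     45  0.3358   +0.000  +0.023  +0.000  +0.000   +0.045  +0.069  +0.008  +0.000
     91  0.6791   +0.000  +0.023  +0.000  +0.000   +0.062  +0.060  +0.120  -0.147
    137  1.0224   +0.000  +0.023  +0.000  +0.000   +0.105  +0.045  +0.093  -0.009


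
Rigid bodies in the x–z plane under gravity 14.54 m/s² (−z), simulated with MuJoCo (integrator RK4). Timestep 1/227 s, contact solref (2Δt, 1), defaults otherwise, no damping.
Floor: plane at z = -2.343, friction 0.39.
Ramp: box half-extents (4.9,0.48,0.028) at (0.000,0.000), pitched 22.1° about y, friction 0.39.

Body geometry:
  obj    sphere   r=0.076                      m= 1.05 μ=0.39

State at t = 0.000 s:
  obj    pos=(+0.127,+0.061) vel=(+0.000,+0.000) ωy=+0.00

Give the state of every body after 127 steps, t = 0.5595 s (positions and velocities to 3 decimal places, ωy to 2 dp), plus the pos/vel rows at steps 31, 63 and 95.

State at t = 0.5595 s:
  obj    pos=(+0.694,-0.169) vel=(+2.026,-0.822) ωy=+28.76

Key-timestep trajectory:
   step    t(s)  obj.x    obj.z    obj.vx   obj.vz 
     31  0.1366   +0.161  +0.047  +0.495  -0.201
     63  0.2775   +0.266  +0.004  +1.005  -0.408
     95  0.4185   +0.444  -0.068  +1.515  -0.615


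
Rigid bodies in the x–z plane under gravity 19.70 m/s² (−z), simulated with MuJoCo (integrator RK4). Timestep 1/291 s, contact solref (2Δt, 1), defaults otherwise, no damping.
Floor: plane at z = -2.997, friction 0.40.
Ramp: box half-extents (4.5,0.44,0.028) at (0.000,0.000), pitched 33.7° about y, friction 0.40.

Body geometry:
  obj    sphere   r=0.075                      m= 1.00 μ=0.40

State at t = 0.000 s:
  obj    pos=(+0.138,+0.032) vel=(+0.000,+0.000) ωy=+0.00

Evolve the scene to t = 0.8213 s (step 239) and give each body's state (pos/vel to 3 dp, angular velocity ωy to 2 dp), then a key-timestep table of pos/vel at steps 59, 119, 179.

State at t = 0.8213 s:
  obj    pos=(+2.329,-1.429) vel=(+5.335,-3.558) ωy=+85.49

Key-timestep trajectory:
   step    t(s)  obj.x    obj.z    obj.vx   obj.vz 
     59  0.2027   +0.272  -0.057  +1.317  -0.878
    119  0.4089   +0.681  -0.330  +2.656  -1.772
    179  0.6151   +1.367  -0.788  +3.996  -2.665


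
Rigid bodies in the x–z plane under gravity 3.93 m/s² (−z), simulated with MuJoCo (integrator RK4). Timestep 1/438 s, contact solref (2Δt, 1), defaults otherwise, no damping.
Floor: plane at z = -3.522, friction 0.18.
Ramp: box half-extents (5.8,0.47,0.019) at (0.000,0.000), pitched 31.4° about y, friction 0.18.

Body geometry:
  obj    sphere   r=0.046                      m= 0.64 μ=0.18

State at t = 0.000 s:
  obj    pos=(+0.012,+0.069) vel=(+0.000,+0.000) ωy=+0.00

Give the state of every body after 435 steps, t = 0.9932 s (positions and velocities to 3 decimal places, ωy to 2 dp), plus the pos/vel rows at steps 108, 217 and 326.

State at t = 0.9932 s:
  obj    pos=(+0.628,-0.307) vel=(+1.240,-0.757) ωy=+31.57

Key-timestep trajectory:
   step    t(s)  obj.x    obj.z    obj.vx   obj.vz 
    108  0.2466   +0.050  +0.046  +0.308  -0.188
    217  0.4954   +0.165  -0.025  +0.619  -0.378
    326  0.7443   +0.358  -0.142  +0.929  -0.567


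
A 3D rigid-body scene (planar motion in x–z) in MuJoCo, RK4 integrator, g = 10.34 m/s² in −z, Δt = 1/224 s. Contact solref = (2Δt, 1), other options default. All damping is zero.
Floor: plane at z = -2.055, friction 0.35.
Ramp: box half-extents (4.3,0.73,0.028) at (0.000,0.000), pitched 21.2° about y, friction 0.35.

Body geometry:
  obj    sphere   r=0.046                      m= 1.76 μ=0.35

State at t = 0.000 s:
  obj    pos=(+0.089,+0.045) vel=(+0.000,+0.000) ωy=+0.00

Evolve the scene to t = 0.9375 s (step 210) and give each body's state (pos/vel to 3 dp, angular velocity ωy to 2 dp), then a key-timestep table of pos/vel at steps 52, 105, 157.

State at t = 0.9375 s:
  obj    pos=(+1.183,-0.380) vel=(+2.334,-0.905) ωy=+54.42

Key-timestep trajectory:
   step    t(s)  obj.x    obj.z    obj.vx   obj.vz 
     52  0.2321   +0.156  +0.019  +0.578  -0.224
    105  0.4688   +0.363  -0.061  +1.167  -0.453
    157  0.7009   +0.701  -0.192  +1.745  -0.677


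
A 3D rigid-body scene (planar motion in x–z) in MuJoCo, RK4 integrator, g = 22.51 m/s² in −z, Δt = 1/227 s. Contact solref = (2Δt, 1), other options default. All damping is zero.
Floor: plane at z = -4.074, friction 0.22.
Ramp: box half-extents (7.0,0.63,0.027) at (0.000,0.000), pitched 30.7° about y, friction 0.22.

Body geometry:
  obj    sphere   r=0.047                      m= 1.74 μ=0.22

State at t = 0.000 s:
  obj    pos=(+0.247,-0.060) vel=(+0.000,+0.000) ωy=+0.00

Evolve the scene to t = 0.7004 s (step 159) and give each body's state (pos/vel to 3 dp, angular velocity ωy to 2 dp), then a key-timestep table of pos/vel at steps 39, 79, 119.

State at t = 0.7004 s:
  obj    pos=(+1.979,-1.089) vel=(+4.944,-2.936) ωy=+122.29

Key-timestep trajectory:
   step    t(s)  obj.x    obj.z    obj.vx   obj.vz 
     39  0.1718   +0.351  -0.122  +1.213  -0.720
     79  0.3480   +0.674  -0.314  +2.457  -1.459
    119  0.5242   +1.217  -0.637  +3.700  -2.197


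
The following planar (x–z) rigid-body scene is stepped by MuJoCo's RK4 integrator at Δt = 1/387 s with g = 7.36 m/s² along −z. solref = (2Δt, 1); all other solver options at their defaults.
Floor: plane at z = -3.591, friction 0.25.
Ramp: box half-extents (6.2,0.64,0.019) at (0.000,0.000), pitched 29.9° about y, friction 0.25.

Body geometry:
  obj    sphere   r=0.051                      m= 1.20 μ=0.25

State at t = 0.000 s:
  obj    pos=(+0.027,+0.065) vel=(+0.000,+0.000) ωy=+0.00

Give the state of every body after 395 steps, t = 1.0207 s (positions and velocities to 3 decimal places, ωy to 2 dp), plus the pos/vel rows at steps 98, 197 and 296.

State at t = 1.0207 s:
  obj    pos=(+1.211,-0.615) vel=(+2.319,-1.333) ωy=+52.44

Key-timestep trajectory:
   step    t(s)  obj.x    obj.z    obj.vx   obj.vz 
     98  0.2532   +0.100  +0.023  +0.575  -0.331
    197  0.5090   +0.321  -0.104  +1.157  -0.665
    296  0.7649   +0.692  -0.317  +1.738  -0.999


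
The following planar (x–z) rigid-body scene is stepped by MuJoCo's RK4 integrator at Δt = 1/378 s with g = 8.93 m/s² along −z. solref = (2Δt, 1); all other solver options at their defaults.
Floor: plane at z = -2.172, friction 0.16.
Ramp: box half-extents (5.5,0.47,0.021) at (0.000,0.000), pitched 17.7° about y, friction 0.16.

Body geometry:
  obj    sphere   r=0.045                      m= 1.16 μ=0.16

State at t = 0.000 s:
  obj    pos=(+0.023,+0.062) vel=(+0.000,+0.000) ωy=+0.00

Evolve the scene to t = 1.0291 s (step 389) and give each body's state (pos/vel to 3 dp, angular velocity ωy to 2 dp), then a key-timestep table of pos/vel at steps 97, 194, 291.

State at t = 1.0291 s:
  obj    pos=(+1.001,-0.250) vel=(+1.901,-0.607) ωy=+44.35

Key-timestep trajectory:
   step    t(s)  obj.x    obj.z    obj.vx   obj.vz 
     97  0.2566   +0.084  +0.043  +0.474  -0.151
    194  0.5132   +0.266  -0.016  +0.948  -0.303
    291  0.7698   +0.571  -0.113  +1.422  -0.454


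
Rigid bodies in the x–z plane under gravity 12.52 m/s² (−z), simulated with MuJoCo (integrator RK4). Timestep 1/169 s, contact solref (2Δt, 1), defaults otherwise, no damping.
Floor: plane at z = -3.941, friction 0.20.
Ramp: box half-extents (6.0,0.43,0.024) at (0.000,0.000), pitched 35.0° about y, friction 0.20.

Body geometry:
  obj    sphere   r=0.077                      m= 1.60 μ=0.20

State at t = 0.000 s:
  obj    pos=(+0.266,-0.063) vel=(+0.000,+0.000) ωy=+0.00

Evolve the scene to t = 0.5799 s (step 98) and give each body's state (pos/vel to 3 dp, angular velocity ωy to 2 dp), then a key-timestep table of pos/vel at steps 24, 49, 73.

State at t = 0.5799 s:
  obj    pos=(+0.973,-0.558) vel=(+2.439,-1.706) ωy=+38.56

Key-timestep trajectory:
   step    t(s)  obj.x    obj.z    obj.vx   obj.vz 
     24  0.1420   +0.308  -0.093  +0.597  -0.422
     49  0.2899   +0.443  -0.187  +1.222  -0.848
     73  0.4320   +0.659  -0.338  +1.819  -1.267


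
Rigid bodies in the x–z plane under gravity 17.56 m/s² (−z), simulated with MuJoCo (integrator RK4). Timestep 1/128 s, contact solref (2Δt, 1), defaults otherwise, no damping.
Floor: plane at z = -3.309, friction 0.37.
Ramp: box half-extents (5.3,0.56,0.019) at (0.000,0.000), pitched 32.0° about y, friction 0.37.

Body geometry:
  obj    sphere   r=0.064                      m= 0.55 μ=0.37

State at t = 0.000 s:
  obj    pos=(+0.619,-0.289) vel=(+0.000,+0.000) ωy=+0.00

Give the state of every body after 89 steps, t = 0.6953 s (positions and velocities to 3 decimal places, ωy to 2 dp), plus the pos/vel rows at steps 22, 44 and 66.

State at t = 0.6953 s:
  obj    pos=(+1.982,-1.141) vel=(+3.919,-2.449) ωy=+72.19

Key-timestep trajectory:
   step    t(s)  obj.x    obj.z    obj.vx   obj.vz 
     22  0.1719   +0.702  -0.341  +0.969  -0.606
     44  0.3438   +0.952  -0.497  +1.938  -1.211
     66  0.5156   +1.369  -0.757  +2.907  -1.816


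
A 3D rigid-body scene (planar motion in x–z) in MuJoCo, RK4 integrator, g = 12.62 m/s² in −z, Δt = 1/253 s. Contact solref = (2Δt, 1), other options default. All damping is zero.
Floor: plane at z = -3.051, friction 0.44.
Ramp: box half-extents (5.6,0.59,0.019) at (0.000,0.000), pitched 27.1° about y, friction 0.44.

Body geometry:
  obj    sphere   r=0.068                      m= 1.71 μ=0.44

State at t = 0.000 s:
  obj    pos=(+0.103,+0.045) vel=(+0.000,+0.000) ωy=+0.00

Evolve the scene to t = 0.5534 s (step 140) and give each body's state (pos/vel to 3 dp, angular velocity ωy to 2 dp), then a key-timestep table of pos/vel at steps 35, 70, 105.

State at t = 0.5534 s:
  obj    pos=(+0.663,-0.241) vel=(+2.023,-1.035) ωy=+33.41

Key-timestep trajectory:
   step    t(s)  obj.x    obj.z    obj.vx   obj.vz 
     35  0.1383   +0.138  +0.027  +0.506  -0.259
     70  0.2767   +0.243  -0.027  +1.012  -0.518
    105  0.4150   +0.418  -0.116  +1.517  -0.776


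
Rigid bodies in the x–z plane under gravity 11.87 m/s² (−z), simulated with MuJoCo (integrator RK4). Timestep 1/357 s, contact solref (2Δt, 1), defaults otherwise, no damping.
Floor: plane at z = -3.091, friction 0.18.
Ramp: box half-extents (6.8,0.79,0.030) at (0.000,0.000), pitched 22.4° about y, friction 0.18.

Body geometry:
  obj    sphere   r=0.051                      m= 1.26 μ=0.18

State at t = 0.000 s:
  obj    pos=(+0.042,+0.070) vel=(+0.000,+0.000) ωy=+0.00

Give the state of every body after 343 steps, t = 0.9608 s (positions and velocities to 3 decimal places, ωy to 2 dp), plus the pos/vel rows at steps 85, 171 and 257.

State at t = 0.9608 s:
  obj    pos=(+1.421,-0.498) vel=(+2.870,-1.183) ωy=+60.86

Key-timestep trajectory:
   step    t(s)  obj.x    obj.z    obj.vx   obj.vz 
     85  0.2381   +0.127  +0.035  +0.711  -0.293
    171  0.4790   +0.385  -0.071  +1.431  -0.590
    257  0.7199   +0.816  -0.249  +2.151  -0.886


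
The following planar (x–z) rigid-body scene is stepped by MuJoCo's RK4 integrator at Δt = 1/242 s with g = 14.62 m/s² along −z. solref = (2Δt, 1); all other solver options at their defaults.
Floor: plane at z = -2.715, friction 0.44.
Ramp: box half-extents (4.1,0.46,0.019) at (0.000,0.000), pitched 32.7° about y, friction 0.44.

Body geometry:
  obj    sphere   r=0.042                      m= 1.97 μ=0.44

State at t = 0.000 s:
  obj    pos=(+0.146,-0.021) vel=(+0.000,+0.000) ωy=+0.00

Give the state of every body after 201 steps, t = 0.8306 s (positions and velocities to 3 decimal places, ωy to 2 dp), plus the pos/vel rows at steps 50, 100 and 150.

State at t = 0.8306 s:
  obj    pos=(+1.784,-1.073) vel=(+3.943,-2.531) ωy=+111.55

Key-timestep trajectory:
   step    t(s)  obj.x    obj.z    obj.vx   obj.vz 
     50  0.2066   +0.247  -0.086  +0.981  -0.630
    100  0.4132   +0.551  -0.281  +1.962  -1.259
    150  0.6198   +1.058  -0.607  +2.943  -1.889


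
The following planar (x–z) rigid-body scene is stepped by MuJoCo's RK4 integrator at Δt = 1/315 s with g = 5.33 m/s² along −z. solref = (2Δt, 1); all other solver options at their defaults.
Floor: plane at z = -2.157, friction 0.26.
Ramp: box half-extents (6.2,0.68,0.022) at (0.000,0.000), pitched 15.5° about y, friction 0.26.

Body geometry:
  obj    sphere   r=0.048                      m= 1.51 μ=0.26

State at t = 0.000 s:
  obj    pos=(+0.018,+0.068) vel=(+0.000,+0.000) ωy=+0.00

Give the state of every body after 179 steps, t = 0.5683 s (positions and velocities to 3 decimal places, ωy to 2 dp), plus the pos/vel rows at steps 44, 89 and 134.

State at t = 0.5683 s:
  obj    pos=(+0.176,+0.024) vel=(+0.557,-0.155) ωy=+12.04

Key-timestep trajectory:
   step    t(s)  obj.x    obj.z    obj.vx   obj.vz 
     44  0.1397   +0.028  +0.065  +0.137  -0.038
     89  0.2825   +0.057  +0.057  +0.277  -0.077
    134  0.4254   +0.107  +0.043  +0.417  -0.116


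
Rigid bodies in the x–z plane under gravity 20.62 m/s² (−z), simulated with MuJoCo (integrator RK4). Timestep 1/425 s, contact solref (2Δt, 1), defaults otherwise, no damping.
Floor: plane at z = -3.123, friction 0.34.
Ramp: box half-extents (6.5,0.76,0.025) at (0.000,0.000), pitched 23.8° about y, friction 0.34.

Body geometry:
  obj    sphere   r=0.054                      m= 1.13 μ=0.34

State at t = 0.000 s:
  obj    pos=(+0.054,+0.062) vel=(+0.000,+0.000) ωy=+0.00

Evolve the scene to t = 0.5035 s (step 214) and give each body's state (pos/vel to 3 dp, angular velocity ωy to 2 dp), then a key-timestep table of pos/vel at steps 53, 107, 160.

State at t = 0.5035 s:
  obj    pos=(+0.744,-0.242) vel=(+2.738,-1.208) ωy=+55.41

Key-timestep trajectory:
   step    t(s)  obj.x    obj.z    obj.vx   obj.vz 
     53  0.1247   +0.096  +0.044  +0.678  -0.299
    107  0.2518   +0.227  -0.014  +1.369  -0.604
    160  0.3765   +0.440  -0.108  +2.047  -0.903


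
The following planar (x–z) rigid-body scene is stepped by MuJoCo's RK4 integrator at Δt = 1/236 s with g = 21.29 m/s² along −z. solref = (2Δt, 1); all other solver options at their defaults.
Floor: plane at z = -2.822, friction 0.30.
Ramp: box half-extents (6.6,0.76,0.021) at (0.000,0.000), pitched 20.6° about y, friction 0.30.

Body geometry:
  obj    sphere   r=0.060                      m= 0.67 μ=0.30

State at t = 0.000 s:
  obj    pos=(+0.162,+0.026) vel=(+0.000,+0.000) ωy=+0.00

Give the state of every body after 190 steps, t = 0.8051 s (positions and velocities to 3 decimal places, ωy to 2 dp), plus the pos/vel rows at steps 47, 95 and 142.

State at t = 0.8051 s:
  obj    pos=(+1.785,-0.584) vel=(+4.032,-1.516) ωy=+71.78

Key-timestep trajectory:
   step    t(s)  obj.x    obj.z    obj.vx   obj.vz 
     47  0.1992   +0.261  -0.012  +0.998  -0.375
     95  0.4025   +0.568  -0.127  +2.016  -0.758
    142  0.6017   +1.069  -0.315  +3.014  -1.133


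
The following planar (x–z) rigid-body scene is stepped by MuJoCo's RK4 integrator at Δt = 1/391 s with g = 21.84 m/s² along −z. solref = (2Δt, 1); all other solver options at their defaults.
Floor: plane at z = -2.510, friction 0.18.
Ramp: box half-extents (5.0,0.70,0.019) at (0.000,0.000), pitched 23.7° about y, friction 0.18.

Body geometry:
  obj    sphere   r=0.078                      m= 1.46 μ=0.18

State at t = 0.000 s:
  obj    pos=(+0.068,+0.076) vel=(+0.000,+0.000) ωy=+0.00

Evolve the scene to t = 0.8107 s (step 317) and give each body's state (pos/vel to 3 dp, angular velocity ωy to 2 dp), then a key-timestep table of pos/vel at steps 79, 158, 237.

State at t = 0.8107 s:
  obj    pos=(+1.955,-0.752) vel=(+4.655,-2.043) ωy=+65.17

Key-timestep trajectory:
   step    t(s)  obj.x    obj.z    obj.vx   obj.vz 
     79  0.2020   +0.185  +0.025  +1.160  -0.509
    158  0.4041   +0.537  -0.130  +2.320  -1.019
    237  0.6061   +1.123  -0.387  +3.480  -1.528


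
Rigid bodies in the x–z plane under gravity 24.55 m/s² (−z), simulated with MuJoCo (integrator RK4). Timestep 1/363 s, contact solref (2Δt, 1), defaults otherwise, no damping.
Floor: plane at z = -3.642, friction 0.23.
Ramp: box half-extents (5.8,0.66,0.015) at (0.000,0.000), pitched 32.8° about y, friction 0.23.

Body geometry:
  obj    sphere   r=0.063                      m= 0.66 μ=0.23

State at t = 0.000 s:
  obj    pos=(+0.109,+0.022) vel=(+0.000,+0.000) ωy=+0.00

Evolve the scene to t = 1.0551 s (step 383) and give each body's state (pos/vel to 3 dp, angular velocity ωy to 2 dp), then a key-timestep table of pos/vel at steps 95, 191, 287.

State at t = 1.0551 s:
  obj    pos=(+4.554,-2.842) vel=(+8.425,-5.430) ωy=+159.06

Key-timestep trajectory:
   step    t(s)  obj.x    obj.z    obj.vx   obj.vz 
     95  0.2617   +0.383  -0.154  +2.090  -1.347
    191  0.5262   +1.215  -0.690  +4.202  -2.708
    287  0.7906   +2.605  -1.586  +6.313  -4.069


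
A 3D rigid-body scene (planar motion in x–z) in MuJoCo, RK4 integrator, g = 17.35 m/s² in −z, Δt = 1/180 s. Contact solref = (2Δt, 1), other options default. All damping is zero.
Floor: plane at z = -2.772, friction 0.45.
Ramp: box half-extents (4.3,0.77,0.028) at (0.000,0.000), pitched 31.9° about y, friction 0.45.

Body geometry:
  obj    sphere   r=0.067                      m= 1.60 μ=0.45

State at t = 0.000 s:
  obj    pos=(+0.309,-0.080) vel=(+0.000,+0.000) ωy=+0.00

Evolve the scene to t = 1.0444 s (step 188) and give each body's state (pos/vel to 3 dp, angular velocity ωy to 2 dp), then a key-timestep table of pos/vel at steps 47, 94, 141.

State at t = 1.0444 s:
  obj    pos=(+3.341,-1.968) vel=(+5.807,-3.614) ωy=+102.07

Key-timestep trajectory:
   step    t(s)  obj.x    obj.z    obj.vx   obj.vz 
     47  0.2611   +0.499  -0.198  +1.452  -0.904
     94  0.5222   +1.067  -0.552  +2.903  -1.807
    141  0.7833   +2.015  -1.142  +4.355  -2.711


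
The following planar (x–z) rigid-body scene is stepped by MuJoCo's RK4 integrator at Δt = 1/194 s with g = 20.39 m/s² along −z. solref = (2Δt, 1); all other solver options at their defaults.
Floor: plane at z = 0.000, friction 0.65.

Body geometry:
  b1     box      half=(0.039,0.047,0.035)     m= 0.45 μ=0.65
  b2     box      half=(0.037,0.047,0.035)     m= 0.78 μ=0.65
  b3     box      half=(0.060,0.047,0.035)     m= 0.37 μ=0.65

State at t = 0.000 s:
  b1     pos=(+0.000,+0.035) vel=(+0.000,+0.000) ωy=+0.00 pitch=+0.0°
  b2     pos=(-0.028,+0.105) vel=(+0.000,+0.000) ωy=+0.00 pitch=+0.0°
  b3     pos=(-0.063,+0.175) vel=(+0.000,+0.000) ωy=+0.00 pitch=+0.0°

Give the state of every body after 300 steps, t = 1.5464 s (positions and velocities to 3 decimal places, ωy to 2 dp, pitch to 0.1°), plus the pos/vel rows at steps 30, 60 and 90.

State at t = 1.5464 s:
  b1     pos=(+0.000,+0.035) vel=(+0.000,+0.000) ωy=+0.00 pitch=+0.0°
  b2     pos=(-0.081,+0.037) vel=(+0.000,+0.000) ωy=+0.00 pitch=-90.0°
  b3     pos=(-0.278,+0.035) vel=(+0.000,+0.000) ωy=+0.00 pitch=+180.0°

Key-timestep trajectory:
   step    t(s)  b1.x    b1.z    b1.vx   b1.vz   b2.x    b2.z    b2.vx   b2.vz   b3.x    b3.z    b3.vx   b3.vz 
     30  0.1546   +0.000  +0.035  +0.000  +0.000   -0.031  +0.105  -0.043  +0.010   -0.071  +0.173  -0.123  -0.038
     60  0.3093   +0.000  +0.035  +0.001  +0.001   -0.055  +0.103  -0.344  -0.195   -0.128  +0.131  -0.660  -0.939
     90  0.4639   +0.000  +0.035  +0.000  +0.000   -0.081  +0.037  +0.000  +0.007   -0.234  +0.067  -0.647  -0.164


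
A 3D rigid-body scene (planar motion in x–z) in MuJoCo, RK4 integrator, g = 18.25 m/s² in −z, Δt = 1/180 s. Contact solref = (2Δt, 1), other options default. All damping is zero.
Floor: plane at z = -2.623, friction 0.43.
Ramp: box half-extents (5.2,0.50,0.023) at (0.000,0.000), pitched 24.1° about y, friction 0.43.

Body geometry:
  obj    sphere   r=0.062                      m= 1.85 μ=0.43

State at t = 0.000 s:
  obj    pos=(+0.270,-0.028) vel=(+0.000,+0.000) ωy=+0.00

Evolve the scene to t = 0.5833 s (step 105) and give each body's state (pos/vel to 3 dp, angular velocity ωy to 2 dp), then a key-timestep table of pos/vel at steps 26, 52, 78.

State at t = 0.5833 s:
  obj    pos=(+1.097,-0.398) vel=(+2.834,-1.268) ωy=+50.07

Key-timestep trajectory:
   step    t(s)  obj.x    obj.z    obj.vx   obj.vz 
     26  0.1444   +0.321  -0.050  +0.702  -0.314
     52  0.2889   +0.473  -0.118  +1.404  -0.628
     78  0.4333   +0.726  -0.232  +2.106  -0.942


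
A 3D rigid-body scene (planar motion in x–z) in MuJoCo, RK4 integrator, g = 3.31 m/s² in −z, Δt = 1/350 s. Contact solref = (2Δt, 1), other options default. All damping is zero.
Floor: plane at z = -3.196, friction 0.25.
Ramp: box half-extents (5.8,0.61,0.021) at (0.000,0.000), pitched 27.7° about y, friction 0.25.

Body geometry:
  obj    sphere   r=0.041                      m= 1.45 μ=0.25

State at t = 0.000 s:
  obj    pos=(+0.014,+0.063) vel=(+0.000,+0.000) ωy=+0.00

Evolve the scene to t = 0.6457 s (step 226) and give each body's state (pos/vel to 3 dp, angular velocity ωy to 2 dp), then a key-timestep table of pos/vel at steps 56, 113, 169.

State at t = 0.6457 s:
  obj    pos=(+0.217,-0.044) vel=(+0.628,-0.330) ωy=+17.31

Key-timestep trajectory:
   step    t(s)  obj.x    obj.z    obj.vx   obj.vz 
     56  0.1600   +0.026  +0.056  +0.156  -0.082
    113  0.3229   +0.065  +0.036  +0.314  -0.165
    169  0.4829   +0.127  +0.003  +0.470  -0.247


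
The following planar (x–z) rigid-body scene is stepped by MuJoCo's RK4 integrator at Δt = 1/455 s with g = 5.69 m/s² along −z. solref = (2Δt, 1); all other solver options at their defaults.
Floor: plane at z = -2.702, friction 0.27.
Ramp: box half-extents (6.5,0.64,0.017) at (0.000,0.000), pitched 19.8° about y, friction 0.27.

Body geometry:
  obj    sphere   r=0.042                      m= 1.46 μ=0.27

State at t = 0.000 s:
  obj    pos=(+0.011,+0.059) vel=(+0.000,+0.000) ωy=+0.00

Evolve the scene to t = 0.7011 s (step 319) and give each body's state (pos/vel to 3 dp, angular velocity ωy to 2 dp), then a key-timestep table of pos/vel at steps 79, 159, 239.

State at t = 0.7011 s:
  obj    pos=(+0.329,-0.056) vel=(+0.908,-0.327) ωy=+22.98

Key-timestep trajectory:
   step    t(s)  obj.x    obj.z    obj.vx   obj.vz 
     79  0.1736   +0.030  +0.052  +0.225  -0.081
    159  0.3495   +0.090  +0.030  +0.453  -0.163
    239  0.5253   +0.190  -0.006  +0.680  -0.245


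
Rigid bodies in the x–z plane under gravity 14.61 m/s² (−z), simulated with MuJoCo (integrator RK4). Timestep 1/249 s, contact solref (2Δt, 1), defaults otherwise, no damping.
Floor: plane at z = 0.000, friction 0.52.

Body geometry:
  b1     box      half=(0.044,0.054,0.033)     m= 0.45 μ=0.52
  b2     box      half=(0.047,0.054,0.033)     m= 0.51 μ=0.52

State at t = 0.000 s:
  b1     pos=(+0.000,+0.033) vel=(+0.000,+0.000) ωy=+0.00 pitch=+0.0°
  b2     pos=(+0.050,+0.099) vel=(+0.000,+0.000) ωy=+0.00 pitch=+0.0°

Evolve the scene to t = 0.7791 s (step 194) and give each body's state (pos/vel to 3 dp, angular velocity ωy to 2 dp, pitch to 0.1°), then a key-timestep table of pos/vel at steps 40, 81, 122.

State at t = 0.7791 s:
  b1     pos=(+0.000,+0.033) vel=(+0.000,+0.000) ωy=+0.00 pitch=+0.0°
  b2     pos=(+0.093,+0.047) vel=(+0.000,+0.000) ωy=+0.00 pitch=+90.0°

Key-timestep trajectory:
   step    t(s)  b1.x    b1.z    b1.vx   b1.vz   b2.x    b2.z    b2.vx   b2.vz 
     40  0.1606   +0.000  +0.033  +0.000  +0.000   +0.072  +0.085  +0.289  -0.386
     81  0.3253   +0.000  +0.033  +0.000  +0.000   +0.114  +0.056  +0.059  +0.014
    122  0.4900   +0.000  +0.033  +0.000  +0.000   +0.092  +0.047  -0.156  +0.099


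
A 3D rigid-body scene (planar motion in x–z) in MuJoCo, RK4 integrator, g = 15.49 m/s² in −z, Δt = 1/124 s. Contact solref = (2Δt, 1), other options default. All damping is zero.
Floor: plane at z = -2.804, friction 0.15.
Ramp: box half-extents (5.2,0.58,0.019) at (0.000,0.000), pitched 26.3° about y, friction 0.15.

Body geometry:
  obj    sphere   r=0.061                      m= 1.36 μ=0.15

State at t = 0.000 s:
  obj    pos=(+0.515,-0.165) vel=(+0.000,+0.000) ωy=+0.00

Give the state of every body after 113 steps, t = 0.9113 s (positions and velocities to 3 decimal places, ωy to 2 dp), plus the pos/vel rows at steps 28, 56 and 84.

State at t = 0.9113 s:
  obj    pos=(+2.340,-1.067) vel=(+4.006,-1.980) ωy=+73.19

Key-timestep trajectory:
   step    t(s)  obj.x    obj.z    obj.vx   obj.vz 
     28  0.2258   +0.627  -0.221  +0.993  -0.491
     56  0.4516   +0.963  -0.387  +1.985  -0.981
     84  0.6774   +1.524  -0.664  +2.978  -1.472


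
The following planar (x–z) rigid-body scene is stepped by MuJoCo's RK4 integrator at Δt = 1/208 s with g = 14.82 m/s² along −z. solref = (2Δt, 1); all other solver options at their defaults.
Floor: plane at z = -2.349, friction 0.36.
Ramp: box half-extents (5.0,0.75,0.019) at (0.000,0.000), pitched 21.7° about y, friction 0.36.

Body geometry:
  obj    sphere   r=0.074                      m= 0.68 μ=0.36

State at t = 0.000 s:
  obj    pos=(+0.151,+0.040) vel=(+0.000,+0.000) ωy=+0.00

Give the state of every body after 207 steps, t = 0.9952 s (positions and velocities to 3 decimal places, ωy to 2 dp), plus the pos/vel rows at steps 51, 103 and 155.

State at t = 0.9952 s:
  obj    pos=(+1.952,-0.677) vel=(+3.619,-1.440) ωy=+52.63

Key-timestep trajectory:
   step    t(s)  obj.x    obj.z    obj.vx   obj.vz 
     51  0.2452   +0.260  -0.004  +0.892  -0.355
    103  0.4952   +0.597  -0.137  +1.801  -0.717
    155  0.7452   +1.161  -0.362  +2.710  -1.078


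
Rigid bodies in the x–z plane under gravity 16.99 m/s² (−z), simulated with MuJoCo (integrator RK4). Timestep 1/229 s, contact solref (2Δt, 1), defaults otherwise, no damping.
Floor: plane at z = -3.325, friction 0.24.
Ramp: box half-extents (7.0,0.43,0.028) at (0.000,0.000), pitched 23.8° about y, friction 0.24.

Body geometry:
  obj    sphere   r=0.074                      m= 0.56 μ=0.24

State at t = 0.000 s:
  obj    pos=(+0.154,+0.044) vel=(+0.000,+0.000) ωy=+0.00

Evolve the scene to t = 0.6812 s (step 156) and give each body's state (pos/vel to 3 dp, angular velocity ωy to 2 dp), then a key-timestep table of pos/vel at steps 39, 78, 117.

State at t = 0.6812 s:
  obj    pos=(+1.194,-0.415) vel=(+3.053,-1.346) ωy=+45.07

Key-timestep trajectory:
   step    t(s)  obj.x    obj.z    obj.vx   obj.vz 
     39  0.1703   +0.219  +0.015  +0.763  -0.337
     78  0.3406   +0.414  -0.071  +1.526  -0.673
    117  0.5109   +0.739  -0.214  +2.289  -1.010


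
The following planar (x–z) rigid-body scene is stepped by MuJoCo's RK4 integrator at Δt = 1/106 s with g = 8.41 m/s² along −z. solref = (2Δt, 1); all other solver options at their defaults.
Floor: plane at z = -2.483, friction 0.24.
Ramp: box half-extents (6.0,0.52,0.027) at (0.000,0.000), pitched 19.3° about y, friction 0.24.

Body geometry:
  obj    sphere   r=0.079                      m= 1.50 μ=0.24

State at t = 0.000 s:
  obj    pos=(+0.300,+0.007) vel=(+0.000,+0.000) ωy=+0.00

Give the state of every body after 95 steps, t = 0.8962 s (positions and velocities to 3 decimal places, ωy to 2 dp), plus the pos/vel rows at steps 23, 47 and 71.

State at t = 0.8962 s:
  obj    pos=(+1.053,-0.256) vel=(+1.680,-0.588) ωy=+22.52

Key-timestep trajectory:
   step    t(s)  obj.x    obj.z    obj.vx   obj.vz 
     23  0.2170   +0.344  -0.008  +0.407  -0.142
     47  0.4434   +0.484  -0.057  +0.831  -0.291
     71  0.6698   +0.721  -0.140  +1.255  -0.440


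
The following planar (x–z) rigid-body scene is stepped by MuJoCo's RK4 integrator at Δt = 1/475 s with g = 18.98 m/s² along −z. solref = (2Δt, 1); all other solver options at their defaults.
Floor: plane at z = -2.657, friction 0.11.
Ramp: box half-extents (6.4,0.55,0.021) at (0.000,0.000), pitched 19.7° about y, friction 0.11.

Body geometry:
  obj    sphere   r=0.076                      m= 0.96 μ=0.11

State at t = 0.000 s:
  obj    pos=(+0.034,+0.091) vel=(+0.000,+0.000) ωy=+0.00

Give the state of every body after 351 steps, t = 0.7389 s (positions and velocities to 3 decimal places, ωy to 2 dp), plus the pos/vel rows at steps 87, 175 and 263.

State at t = 0.7389 s:
  obj    pos=(+1.209,-0.330) vel=(+3.180,-1.138) ωy=+44.43

Key-timestep trajectory:
   step    t(s)  obj.x    obj.z    obj.vx   obj.vz 
     87  0.1832   +0.106  +0.065  +0.788  -0.282
    175  0.3684   +0.326  -0.014  +1.585  -0.568
    263  0.5537   +0.694  -0.145  +2.382  -0.853


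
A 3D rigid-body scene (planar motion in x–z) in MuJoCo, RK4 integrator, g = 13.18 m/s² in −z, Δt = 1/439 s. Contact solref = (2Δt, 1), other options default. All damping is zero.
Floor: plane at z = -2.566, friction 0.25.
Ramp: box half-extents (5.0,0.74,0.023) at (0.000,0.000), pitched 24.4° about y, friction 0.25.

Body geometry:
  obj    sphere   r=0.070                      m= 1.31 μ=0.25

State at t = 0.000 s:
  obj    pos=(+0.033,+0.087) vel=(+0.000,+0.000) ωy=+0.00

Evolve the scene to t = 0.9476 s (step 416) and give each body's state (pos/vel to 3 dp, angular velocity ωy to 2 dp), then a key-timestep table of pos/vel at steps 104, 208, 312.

State at t = 0.9476 s:
  obj    pos=(+1.623,-0.634) vel=(+3.356,-1.522) ωy=+52.64

Key-timestep trajectory:
   step    t(s)  obj.x    obj.z    obj.vx   obj.vz 
    104  0.2369   +0.132  +0.042  +0.839  -0.381
    208  0.4738   +0.431  -0.093  +1.678  -0.761
    312  0.7107   +0.928  -0.319  +2.517  -1.142


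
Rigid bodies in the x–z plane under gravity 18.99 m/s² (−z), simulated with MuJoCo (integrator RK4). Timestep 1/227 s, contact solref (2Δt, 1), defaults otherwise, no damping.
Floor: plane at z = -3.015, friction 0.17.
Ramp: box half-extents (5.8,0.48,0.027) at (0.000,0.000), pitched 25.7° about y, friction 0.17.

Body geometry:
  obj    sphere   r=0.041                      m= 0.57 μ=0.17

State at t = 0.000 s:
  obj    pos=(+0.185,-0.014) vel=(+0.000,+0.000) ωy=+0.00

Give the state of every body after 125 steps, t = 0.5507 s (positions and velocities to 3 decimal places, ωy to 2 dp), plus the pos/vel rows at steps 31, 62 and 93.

State at t = 0.5507 s:
  obj    pos=(+0.989,-0.400) vel=(+2.919,-1.405) ωy=+78.97

Key-timestep trajectory:
   step    t(s)  obj.x    obj.z    obj.vx   obj.vz 
     31  0.1366   +0.235  -0.037  +0.724  -0.349
     62  0.2731   +0.383  -0.109  +1.448  -0.697
     93  0.4097   +0.630  -0.228  +2.172  -1.045


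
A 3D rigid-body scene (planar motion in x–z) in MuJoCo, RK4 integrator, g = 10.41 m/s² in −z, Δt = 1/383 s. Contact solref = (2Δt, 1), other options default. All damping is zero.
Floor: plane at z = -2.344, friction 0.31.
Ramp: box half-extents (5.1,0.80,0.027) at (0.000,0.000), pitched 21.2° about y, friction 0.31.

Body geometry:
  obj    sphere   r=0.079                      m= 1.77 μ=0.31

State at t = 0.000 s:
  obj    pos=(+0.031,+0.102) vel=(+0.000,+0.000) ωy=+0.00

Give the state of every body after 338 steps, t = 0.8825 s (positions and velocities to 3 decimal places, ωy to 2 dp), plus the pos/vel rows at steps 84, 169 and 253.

State at t = 0.8825 s:
  obj    pos=(+1.007,-0.277) vel=(+2.212,-0.858) ωy=+30.04

Key-timestep trajectory:
   step    t(s)  obj.x    obj.z    obj.vx   obj.vz 
     84  0.2193   +0.091  +0.078  +0.550  -0.213
    169  0.4413   +0.275  +0.007  +1.106  -0.429
    253  0.6606   +0.578  -0.110  +1.656  -0.642


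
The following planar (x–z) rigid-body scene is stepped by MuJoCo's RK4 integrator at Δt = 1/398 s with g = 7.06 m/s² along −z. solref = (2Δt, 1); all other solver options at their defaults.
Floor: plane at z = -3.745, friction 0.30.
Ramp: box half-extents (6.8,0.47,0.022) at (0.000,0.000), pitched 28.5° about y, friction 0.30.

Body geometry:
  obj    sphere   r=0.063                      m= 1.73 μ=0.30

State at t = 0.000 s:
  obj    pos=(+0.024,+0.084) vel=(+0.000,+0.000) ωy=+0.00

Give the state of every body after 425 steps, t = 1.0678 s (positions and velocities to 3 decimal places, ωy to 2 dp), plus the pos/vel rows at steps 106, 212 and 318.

State at t = 1.0678 s:
  obj    pos=(+1.230,-0.571) vel=(+2.258,-1.226) ωy=+40.78

Key-timestep trajectory:
   step    t(s)  obj.x    obj.z    obj.vx   obj.vz 
    106  0.2663   +0.099  +0.043  +0.563  -0.306
    212  0.5327   +0.324  -0.079  +1.126  -0.612
    318  0.7990   +0.699  -0.283  +1.690  -0.917


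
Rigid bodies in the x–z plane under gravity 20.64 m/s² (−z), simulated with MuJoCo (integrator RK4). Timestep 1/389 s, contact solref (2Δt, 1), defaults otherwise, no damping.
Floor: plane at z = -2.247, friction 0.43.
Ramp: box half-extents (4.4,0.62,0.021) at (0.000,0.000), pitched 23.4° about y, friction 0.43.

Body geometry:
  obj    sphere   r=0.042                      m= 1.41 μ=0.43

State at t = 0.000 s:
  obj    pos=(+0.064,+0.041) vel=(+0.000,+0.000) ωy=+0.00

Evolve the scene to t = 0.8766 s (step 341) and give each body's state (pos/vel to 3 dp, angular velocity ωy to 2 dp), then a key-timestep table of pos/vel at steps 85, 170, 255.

State at t = 0.8766 s:
  obj    pos=(+2.129,-0.853) vel=(+4.710,-2.038) ωy=+122.20

Key-timestep trajectory:
   step    t(s)  obj.x    obj.z    obj.vx   obj.vz 
     85  0.2185   +0.192  -0.015  +1.174  -0.508
    170  0.4370   +0.577  -0.181  +2.348  -1.016
    255  0.6555   +1.219  -0.459  +3.523  -1.524


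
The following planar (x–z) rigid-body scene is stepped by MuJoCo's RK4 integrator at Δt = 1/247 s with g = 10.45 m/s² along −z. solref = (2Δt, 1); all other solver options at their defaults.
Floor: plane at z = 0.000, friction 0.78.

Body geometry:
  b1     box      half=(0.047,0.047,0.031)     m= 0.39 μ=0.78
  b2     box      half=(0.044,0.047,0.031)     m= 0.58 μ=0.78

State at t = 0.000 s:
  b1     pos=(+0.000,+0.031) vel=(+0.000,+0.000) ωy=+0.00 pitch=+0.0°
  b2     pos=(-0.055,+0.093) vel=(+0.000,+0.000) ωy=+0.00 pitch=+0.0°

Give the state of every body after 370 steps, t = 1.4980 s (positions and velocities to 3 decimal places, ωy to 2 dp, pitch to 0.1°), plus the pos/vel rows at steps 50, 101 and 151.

State at t = 1.4980 s:
  b1     pos=(+0.000,+0.031) vel=(+0.000,+0.000) ωy=+0.00 pitch=+0.0°
  b2     pos=(-0.095,+0.044) vel=(+0.000,+0.000) ωy=+0.00 pitch=-90.0°

Key-timestep trajectory:
   step    t(s)  b1.x    b1.z    b1.vx   b1.vz   b2.x    b2.z    b2.vx   b2.vz 
     50  0.2024   +0.000  +0.031  +0.000  +0.000   -0.084  +0.057  -0.228  -0.753
    101  0.4089   +0.000  +0.031  +0.000  +0.000   -0.120  +0.053  -0.014  +0.002
    151  0.6113   +0.000  +0.031  +0.000  +0.000   -0.097  +0.045  +0.310  -0.197
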